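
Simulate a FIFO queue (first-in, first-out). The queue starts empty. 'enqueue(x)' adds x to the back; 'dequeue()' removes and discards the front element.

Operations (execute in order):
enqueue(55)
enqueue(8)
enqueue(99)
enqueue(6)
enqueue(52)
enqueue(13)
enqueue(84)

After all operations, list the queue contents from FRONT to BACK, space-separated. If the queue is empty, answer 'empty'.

Answer: 55 8 99 6 52 13 84

Derivation:
enqueue(55): [55]
enqueue(8): [55, 8]
enqueue(99): [55, 8, 99]
enqueue(6): [55, 8, 99, 6]
enqueue(52): [55, 8, 99, 6, 52]
enqueue(13): [55, 8, 99, 6, 52, 13]
enqueue(84): [55, 8, 99, 6, 52, 13, 84]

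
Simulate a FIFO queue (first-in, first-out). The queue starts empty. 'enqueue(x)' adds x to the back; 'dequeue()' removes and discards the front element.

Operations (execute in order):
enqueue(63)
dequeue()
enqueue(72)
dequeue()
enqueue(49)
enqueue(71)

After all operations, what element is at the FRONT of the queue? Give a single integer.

Answer: 49

Derivation:
enqueue(63): queue = [63]
dequeue(): queue = []
enqueue(72): queue = [72]
dequeue(): queue = []
enqueue(49): queue = [49]
enqueue(71): queue = [49, 71]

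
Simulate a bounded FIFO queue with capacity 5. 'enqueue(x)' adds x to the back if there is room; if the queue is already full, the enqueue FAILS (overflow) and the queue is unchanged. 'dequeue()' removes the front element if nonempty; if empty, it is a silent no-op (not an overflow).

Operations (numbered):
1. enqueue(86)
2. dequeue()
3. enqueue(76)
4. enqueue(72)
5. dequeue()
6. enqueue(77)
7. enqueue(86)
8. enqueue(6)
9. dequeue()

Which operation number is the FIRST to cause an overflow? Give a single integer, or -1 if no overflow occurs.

1. enqueue(86): size=1
2. dequeue(): size=0
3. enqueue(76): size=1
4. enqueue(72): size=2
5. dequeue(): size=1
6. enqueue(77): size=2
7. enqueue(86): size=3
8. enqueue(6): size=4
9. dequeue(): size=3

Answer: -1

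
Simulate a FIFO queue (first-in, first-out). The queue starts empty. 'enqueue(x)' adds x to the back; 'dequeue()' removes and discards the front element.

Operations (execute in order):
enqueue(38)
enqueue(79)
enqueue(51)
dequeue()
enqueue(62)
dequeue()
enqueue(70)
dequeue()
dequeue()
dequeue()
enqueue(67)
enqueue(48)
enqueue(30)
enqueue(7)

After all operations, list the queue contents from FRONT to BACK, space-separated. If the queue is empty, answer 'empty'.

enqueue(38): [38]
enqueue(79): [38, 79]
enqueue(51): [38, 79, 51]
dequeue(): [79, 51]
enqueue(62): [79, 51, 62]
dequeue(): [51, 62]
enqueue(70): [51, 62, 70]
dequeue(): [62, 70]
dequeue(): [70]
dequeue(): []
enqueue(67): [67]
enqueue(48): [67, 48]
enqueue(30): [67, 48, 30]
enqueue(7): [67, 48, 30, 7]

Answer: 67 48 30 7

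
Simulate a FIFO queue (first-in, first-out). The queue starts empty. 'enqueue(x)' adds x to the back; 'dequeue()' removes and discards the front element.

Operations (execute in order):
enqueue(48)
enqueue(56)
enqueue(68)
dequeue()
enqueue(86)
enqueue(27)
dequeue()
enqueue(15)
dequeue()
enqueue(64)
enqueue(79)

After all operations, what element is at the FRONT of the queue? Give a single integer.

enqueue(48): queue = [48]
enqueue(56): queue = [48, 56]
enqueue(68): queue = [48, 56, 68]
dequeue(): queue = [56, 68]
enqueue(86): queue = [56, 68, 86]
enqueue(27): queue = [56, 68, 86, 27]
dequeue(): queue = [68, 86, 27]
enqueue(15): queue = [68, 86, 27, 15]
dequeue(): queue = [86, 27, 15]
enqueue(64): queue = [86, 27, 15, 64]
enqueue(79): queue = [86, 27, 15, 64, 79]

Answer: 86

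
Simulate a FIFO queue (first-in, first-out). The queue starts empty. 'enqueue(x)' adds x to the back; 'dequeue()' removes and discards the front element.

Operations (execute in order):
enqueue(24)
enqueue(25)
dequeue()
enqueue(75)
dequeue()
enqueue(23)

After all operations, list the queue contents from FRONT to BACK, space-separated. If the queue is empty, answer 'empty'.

Answer: 75 23

Derivation:
enqueue(24): [24]
enqueue(25): [24, 25]
dequeue(): [25]
enqueue(75): [25, 75]
dequeue(): [75]
enqueue(23): [75, 23]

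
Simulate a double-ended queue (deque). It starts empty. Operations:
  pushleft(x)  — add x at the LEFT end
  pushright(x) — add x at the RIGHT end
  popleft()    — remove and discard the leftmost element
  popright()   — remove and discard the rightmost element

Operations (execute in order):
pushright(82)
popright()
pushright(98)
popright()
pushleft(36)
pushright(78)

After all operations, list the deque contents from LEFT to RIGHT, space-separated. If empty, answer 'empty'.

Answer: 36 78

Derivation:
pushright(82): [82]
popright(): []
pushright(98): [98]
popright(): []
pushleft(36): [36]
pushright(78): [36, 78]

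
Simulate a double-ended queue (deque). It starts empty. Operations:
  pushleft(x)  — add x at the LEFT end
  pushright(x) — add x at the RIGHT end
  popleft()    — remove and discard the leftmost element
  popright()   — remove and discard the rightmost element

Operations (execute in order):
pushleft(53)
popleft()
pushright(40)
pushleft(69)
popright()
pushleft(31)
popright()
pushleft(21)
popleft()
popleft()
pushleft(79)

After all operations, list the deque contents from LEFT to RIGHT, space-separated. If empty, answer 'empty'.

Answer: 79

Derivation:
pushleft(53): [53]
popleft(): []
pushright(40): [40]
pushleft(69): [69, 40]
popright(): [69]
pushleft(31): [31, 69]
popright(): [31]
pushleft(21): [21, 31]
popleft(): [31]
popleft(): []
pushleft(79): [79]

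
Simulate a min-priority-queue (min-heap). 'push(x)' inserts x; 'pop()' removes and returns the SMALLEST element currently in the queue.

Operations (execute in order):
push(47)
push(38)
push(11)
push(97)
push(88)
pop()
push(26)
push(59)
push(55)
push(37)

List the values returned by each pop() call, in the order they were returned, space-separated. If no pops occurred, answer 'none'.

Answer: 11

Derivation:
push(47): heap contents = [47]
push(38): heap contents = [38, 47]
push(11): heap contents = [11, 38, 47]
push(97): heap contents = [11, 38, 47, 97]
push(88): heap contents = [11, 38, 47, 88, 97]
pop() → 11: heap contents = [38, 47, 88, 97]
push(26): heap contents = [26, 38, 47, 88, 97]
push(59): heap contents = [26, 38, 47, 59, 88, 97]
push(55): heap contents = [26, 38, 47, 55, 59, 88, 97]
push(37): heap contents = [26, 37, 38, 47, 55, 59, 88, 97]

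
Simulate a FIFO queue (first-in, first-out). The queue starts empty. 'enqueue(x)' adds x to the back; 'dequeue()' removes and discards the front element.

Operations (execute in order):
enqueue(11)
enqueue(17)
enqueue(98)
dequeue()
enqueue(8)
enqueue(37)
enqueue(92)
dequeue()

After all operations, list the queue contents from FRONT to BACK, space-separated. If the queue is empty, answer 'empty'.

Answer: 98 8 37 92

Derivation:
enqueue(11): [11]
enqueue(17): [11, 17]
enqueue(98): [11, 17, 98]
dequeue(): [17, 98]
enqueue(8): [17, 98, 8]
enqueue(37): [17, 98, 8, 37]
enqueue(92): [17, 98, 8, 37, 92]
dequeue(): [98, 8, 37, 92]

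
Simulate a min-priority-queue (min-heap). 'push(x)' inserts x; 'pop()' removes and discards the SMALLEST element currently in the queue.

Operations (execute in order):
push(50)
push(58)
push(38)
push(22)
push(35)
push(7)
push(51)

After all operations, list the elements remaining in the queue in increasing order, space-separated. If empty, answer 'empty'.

Answer: 7 22 35 38 50 51 58

Derivation:
push(50): heap contents = [50]
push(58): heap contents = [50, 58]
push(38): heap contents = [38, 50, 58]
push(22): heap contents = [22, 38, 50, 58]
push(35): heap contents = [22, 35, 38, 50, 58]
push(7): heap contents = [7, 22, 35, 38, 50, 58]
push(51): heap contents = [7, 22, 35, 38, 50, 51, 58]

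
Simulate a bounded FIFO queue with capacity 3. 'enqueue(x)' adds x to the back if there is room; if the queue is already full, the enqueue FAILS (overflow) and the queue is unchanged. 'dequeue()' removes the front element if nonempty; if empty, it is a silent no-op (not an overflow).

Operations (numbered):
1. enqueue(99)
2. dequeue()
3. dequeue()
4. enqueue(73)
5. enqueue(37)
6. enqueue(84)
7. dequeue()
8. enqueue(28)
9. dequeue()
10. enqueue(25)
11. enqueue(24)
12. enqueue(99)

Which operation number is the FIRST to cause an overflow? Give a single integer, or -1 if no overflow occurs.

Answer: 11

Derivation:
1. enqueue(99): size=1
2. dequeue(): size=0
3. dequeue(): empty, no-op, size=0
4. enqueue(73): size=1
5. enqueue(37): size=2
6. enqueue(84): size=3
7. dequeue(): size=2
8. enqueue(28): size=3
9. dequeue(): size=2
10. enqueue(25): size=3
11. enqueue(24): size=3=cap → OVERFLOW (fail)
12. enqueue(99): size=3=cap → OVERFLOW (fail)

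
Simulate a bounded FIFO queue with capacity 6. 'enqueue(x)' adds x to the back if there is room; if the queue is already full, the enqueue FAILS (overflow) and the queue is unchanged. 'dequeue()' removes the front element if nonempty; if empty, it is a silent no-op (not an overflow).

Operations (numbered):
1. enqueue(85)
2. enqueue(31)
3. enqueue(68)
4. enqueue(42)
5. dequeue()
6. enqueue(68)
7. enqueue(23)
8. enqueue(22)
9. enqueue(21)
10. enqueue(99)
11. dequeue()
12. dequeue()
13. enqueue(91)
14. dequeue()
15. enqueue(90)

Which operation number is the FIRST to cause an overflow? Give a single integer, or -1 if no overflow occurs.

1. enqueue(85): size=1
2. enqueue(31): size=2
3. enqueue(68): size=3
4. enqueue(42): size=4
5. dequeue(): size=3
6. enqueue(68): size=4
7. enqueue(23): size=5
8. enqueue(22): size=6
9. enqueue(21): size=6=cap → OVERFLOW (fail)
10. enqueue(99): size=6=cap → OVERFLOW (fail)
11. dequeue(): size=5
12. dequeue(): size=4
13. enqueue(91): size=5
14. dequeue(): size=4
15. enqueue(90): size=5

Answer: 9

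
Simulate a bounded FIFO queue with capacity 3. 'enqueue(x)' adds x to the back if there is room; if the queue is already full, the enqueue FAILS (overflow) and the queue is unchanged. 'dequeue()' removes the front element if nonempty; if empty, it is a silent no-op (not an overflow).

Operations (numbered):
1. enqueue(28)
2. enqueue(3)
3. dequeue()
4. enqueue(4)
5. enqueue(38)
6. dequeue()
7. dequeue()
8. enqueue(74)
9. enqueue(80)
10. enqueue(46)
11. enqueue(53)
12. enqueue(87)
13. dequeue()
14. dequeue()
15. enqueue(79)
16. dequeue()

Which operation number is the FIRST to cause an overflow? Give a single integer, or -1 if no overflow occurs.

1. enqueue(28): size=1
2. enqueue(3): size=2
3. dequeue(): size=1
4. enqueue(4): size=2
5. enqueue(38): size=3
6. dequeue(): size=2
7. dequeue(): size=1
8. enqueue(74): size=2
9. enqueue(80): size=3
10. enqueue(46): size=3=cap → OVERFLOW (fail)
11. enqueue(53): size=3=cap → OVERFLOW (fail)
12. enqueue(87): size=3=cap → OVERFLOW (fail)
13. dequeue(): size=2
14. dequeue(): size=1
15. enqueue(79): size=2
16. dequeue(): size=1

Answer: 10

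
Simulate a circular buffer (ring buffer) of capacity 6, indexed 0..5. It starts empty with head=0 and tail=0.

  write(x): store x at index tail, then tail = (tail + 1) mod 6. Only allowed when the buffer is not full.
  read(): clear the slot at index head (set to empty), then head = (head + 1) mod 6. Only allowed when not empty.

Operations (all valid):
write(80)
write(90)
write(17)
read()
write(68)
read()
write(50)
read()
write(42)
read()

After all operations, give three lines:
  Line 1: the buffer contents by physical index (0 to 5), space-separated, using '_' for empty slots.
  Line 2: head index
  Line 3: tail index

Answer: _ _ _ _ 50 42
4
0

Derivation:
write(80): buf=[80 _ _ _ _ _], head=0, tail=1, size=1
write(90): buf=[80 90 _ _ _ _], head=0, tail=2, size=2
write(17): buf=[80 90 17 _ _ _], head=0, tail=3, size=3
read(): buf=[_ 90 17 _ _ _], head=1, tail=3, size=2
write(68): buf=[_ 90 17 68 _ _], head=1, tail=4, size=3
read(): buf=[_ _ 17 68 _ _], head=2, tail=4, size=2
write(50): buf=[_ _ 17 68 50 _], head=2, tail=5, size=3
read(): buf=[_ _ _ 68 50 _], head=3, tail=5, size=2
write(42): buf=[_ _ _ 68 50 42], head=3, tail=0, size=3
read(): buf=[_ _ _ _ 50 42], head=4, tail=0, size=2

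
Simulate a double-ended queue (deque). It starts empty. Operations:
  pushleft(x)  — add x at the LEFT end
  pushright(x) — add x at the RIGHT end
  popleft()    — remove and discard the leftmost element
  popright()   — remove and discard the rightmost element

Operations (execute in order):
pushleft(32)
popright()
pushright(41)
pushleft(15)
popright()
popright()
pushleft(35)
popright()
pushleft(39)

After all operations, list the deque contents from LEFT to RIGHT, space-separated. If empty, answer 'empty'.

Answer: 39

Derivation:
pushleft(32): [32]
popright(): []
pushright(41): [41]
pushleft(15): [15, 41]
popright(): [15]
popright(): []
pushleft(35): [35]
popright(): []
pushleft(39): [39]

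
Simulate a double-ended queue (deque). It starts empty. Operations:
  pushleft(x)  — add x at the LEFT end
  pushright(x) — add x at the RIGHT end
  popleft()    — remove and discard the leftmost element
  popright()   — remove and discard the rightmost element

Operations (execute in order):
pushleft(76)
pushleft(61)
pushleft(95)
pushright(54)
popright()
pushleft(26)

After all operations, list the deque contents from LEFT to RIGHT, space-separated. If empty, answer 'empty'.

pushleft(76): [76]
pushleft(61): [61, 76]
pushleft(95): [95, 61, 76]
pushright(54): [95, 61, 76, 54]
popright(): [95, 61, 76]
pushleft(26): [26, 95, 61, 76]

Answer: 26 95 61 76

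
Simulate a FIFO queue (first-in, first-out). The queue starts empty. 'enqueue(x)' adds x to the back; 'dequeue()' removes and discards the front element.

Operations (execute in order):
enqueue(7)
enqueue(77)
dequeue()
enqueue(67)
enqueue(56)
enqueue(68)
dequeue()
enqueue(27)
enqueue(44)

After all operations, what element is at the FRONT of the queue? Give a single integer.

Answer: 67

Derivation:
enqueue(7): queue = [7]
enqueue(77): queue = [7, 77]
dequeue(): queue = [77]
enqueue(67): queue = [77, 67]
enqueue(56): queue = [77, 67, 56]
enqueue(68): queue = [77, 67, 56, 68]
dequeue(): queue = [67, 56, 68]
enqueue(27): queue = [67, 56, 68, 27]
enqueue(44): queue = [67, 56, 68, 27, 44]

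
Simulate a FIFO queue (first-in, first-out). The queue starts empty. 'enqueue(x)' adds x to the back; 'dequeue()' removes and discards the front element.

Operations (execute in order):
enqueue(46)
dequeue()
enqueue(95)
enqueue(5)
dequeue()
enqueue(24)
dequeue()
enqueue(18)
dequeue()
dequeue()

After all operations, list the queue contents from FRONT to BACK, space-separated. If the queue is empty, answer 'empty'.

enqueue(46): [46]
dequeue(): []
enqueue(95): [95]
enqueue(5): [95, 5]
dequeue(): [5]
enqueue(24): [5, 24]
dequeue(): [24]
enqueue(18): [24, 18]
dequeue(): [18]
dequeue(): []

Answer: empty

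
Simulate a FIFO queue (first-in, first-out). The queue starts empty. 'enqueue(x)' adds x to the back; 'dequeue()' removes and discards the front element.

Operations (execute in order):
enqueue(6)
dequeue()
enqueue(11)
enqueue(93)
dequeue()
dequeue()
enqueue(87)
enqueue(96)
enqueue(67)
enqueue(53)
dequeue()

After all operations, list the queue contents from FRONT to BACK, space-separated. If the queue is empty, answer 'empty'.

enqueue(6): [6]
dequeue(): []
enqueue(11): [11]
enqueue(93): [11, 93]
dequeue(): [93]
dequeue(): []
enqueue(87): [87]
enqueue(96): [87, 96]
enqueue(67): [87, 96, 67]
enqueue(53): [87, 96, 67, 53]
dequeue(): [96, 67, 53]

Answer: 96 67 53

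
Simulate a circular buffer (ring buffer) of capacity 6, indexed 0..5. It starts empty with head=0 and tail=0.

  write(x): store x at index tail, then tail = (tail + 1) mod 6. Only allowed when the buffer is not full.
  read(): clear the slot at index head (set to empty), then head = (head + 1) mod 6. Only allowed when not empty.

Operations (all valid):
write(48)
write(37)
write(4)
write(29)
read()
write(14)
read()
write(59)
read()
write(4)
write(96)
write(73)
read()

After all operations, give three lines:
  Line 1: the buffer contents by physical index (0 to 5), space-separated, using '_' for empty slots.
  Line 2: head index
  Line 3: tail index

write(48): buf=[48 _ _ _ _ _], head=0, tail=1, size=1
write(37): buf=[48 37 _ _ _ _], head=0, tail=2, size=2
write(4): buf=[48 37 4 _ _ _], head=0, tail=3, size=3
write(29): buf=[48 37 4 29 _ _], head=0, tail=4, size=4
read(): buf=[_ 37 4 29 _ _], head=1, tail=4, size=3
write(14): buf=[_ 37 4 29 14 _], head=1, tail=5, size=4
read(): buf=[_ _ 4 29 14 _], head=2, tail=5, size=3
write(59): buf=[_ _ 4 29 14 59], head=2, tail=0, size=4
read(): buf=[_ _ _ 29 14 59], head=3, tail=0, size=3
write(4): buf=[4 _ _ 29 14 59], head=3, tail=1, size=4
write(96): buf=[4 96 _ 29 14 59], head=3, tail=2, size=5
write(73): buf=[4 96 73 29 14 59], head=3, tail=3, size=6
read(): buf=[4 96 73 _ 14 59], head=4, tail=3, size=5

Answer: 4 96 73 _ 14 59
4
3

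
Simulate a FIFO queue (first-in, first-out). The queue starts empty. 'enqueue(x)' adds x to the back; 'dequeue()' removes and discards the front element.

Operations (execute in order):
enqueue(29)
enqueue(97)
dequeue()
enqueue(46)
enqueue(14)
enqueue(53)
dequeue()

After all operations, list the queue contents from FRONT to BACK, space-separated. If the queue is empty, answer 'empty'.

Answer: 46 14 53

Derivation:
enqueue(29): [29]
enqueue(97): [29, 97]
dequeue(): [97]
enqueue(46): [97, 46]
enqueue(14): [97, 46, 14]
enqueue(53): [97, 46, 14, 53]
dequeue(): [46, 14, 53]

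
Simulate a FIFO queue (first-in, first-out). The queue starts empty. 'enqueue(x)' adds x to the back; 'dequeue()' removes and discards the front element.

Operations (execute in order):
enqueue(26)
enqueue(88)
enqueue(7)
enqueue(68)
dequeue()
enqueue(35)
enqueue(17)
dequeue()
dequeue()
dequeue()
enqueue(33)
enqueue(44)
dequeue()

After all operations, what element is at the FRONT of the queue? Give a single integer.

enqueue(26): queue = [26]
enqueue(88): queue = [26, 88]
enqueue(7): queue = [26, 88, 7]
enqueue(68): queue = [26, 88, 7, 68]
dequeue(): queue = [88, 7, 68]
enqueue(35): queue = [88, 7, 68, 35]
enqueue(17): queue = [88, 7, 68, 35, 17]
dequeue(): queue = [7, 68, 35, 17]
dequeue(): queue = [68, 35, 17]
dequeue(): queue = [35, 17]
enqueue(33): queue = [35, 17, 33]
enqueue(44): queue = [35, 17, 33, 44]
dequeue(): queue = [17, 33, 44]

Answer: 17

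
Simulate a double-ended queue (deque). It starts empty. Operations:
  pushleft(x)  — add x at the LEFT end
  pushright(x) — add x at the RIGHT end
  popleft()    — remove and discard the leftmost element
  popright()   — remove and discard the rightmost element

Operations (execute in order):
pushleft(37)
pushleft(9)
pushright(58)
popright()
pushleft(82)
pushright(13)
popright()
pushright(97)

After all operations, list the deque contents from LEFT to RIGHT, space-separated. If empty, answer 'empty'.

pushleft(37): [37]
pushleft(9): [9, 37]
pushright(58): [9, 37, 58]
popright(): [9, 37]
pushleft(82): [82, 9, 37]
pushright(13): [82, 9, 37, 13]
popright(): [82, 9, 37]
pushright(97): [82, 9, 37, 97]

Answer: 82 9 37 97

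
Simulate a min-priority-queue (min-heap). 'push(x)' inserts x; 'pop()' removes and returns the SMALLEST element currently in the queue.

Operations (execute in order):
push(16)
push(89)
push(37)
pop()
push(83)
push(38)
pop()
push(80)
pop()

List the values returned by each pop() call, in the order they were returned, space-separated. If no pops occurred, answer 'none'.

push(16): heap contents = [16]
push(89): heap contents = [16, 89]
push(37): heap contents = [16, 37, 89]
pop() → 16: heap contents = [37, 89]
push(83): heap contents = [37, 83, 89]
push(38): heap contents = [37, 38, 83, 89]
pop() → 37: heap contents = [38, 83, 89]
push(80): heap contents = [38, 80, 83, 89]
pop() → 38: heap contents = [80, 83, 89]

Answer: 16 37 38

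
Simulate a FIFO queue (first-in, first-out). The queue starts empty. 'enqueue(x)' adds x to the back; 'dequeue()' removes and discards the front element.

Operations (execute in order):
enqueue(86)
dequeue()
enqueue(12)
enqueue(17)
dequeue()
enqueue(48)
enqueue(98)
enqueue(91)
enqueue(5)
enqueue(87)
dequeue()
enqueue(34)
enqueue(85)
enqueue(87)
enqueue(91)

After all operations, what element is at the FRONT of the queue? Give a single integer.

enqueue(86): queue = [86]
dequeue(): queue = []
enqueue(12): queue = [12]
enqueue(17): queue = [12, 17]
dequeue(): queue = [17]
enqueue(48): queue = [17, 48]
enqueue(98): queue = [17, 48, 98]
enqueue(91): queue = [17, 48, 98, 91]
enqueue(5): queue = [17, 48, 98, 91, 5]
enqueue(87): queue = [17, 48, 98, 91, 5, 87]
dequeue(): queue = [48, 98, 91, 5, 87]
enqueue(34): queue = [48, 98, 91, 5, 87, 34]
enqueue(85): queue = [48, 98, 91, 5, 87, 34, 85]
enqueue(87): queue = [48, 98, 91, 5, 87, 34, 85, 87]
enqueue(91): queue = [48, 98, 91, 5, 87, 34, 85, 87, 91]

Answer: 48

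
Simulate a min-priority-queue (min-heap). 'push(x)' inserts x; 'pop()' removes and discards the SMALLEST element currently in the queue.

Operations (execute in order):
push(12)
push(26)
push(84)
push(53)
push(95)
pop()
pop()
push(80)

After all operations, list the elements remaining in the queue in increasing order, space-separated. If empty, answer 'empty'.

push(12): heap contents = [12]
push(26): heap contents = [12, 26]
push(84): heap contents = [12, 26, 84]
push(53): heap contents = [12, 26, 53, 84]
push(95): heap contents = [12, 26, 53, 84, 95]
pop() → 12: heap contents = [26, 53, 84, 95]
pop() → 26: heap contents = [53, 84, 95]
push(80): heap contents = [53, 80, 84, 95]

Answer: 53 80 84 95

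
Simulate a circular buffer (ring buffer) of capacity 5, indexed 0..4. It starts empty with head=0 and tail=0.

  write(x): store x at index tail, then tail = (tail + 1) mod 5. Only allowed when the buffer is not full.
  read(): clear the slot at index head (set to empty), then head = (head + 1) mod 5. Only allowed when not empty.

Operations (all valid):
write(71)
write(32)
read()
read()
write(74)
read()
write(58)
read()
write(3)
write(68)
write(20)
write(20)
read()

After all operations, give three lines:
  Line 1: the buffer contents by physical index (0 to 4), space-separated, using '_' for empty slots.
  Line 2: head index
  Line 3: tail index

write(71): buf=[71 _ _ _ _], head=0, tail=1, size=1
write(32): buf=[71 32 _ _ _], head=0, tail=2, size=2
read(): buf=[_ 32 _ _ _], head=1, tail=2, size=1
read(): buf=[_ _ _ _ _], head=2, tail=2, size=0
write(74): buf=[_ _ 74 _ _], head=2, tail=3, size=1
read(): buf=[_ _ _ _ _], head=3, tail=3, size=0
write(58): buf=[_ _ _ 58 _], head=3, tail=4, size=1
read(): buf=[_ _ _ _ _], head=4, tail=4, size=0
write(3): buf=[_ _ _ _ 3], head=4, tail=0, size=1
write(68): buf=[68 _ _ _ 3], head=4, tail=1, size=2
write(20): buf=[68 20 _ _ 3], head=4, tail=2, size=3
write(20): buf=[68 20 20 _ 3], head=4, tail=3, size=4
read(): buf=[68 20 20 _ _], head=0, tail=3, size=3

Answer: 68 20 20 _ _
0
3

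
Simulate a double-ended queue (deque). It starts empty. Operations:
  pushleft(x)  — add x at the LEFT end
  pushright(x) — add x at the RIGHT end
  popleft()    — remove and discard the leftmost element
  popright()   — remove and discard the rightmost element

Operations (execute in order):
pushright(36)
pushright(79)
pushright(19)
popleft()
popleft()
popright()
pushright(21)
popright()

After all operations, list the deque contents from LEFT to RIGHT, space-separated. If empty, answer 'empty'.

pushright(36): [36]
pushright(79): [36, 79]
pushright(19): [36, 79, 19]
popleft(): [79, 19]
popleft(): [19]
popright(): []
pushright(21): [21]
popright(): []

Answer: empty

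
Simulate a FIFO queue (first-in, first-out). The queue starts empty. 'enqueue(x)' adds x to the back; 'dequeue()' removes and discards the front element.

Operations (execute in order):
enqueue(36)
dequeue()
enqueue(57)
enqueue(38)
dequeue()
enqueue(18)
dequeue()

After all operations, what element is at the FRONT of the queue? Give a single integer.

Answer: 18

Derivation:
enqueue(36): queue = [36]
dequeue(): queue = []
enqueue(57): queue = [57]
enqueue(38): queue = [57, 38]
dequeue(): queue = [38]
enqueue(18): queue = [38, 18]
dequeue(): queue = [18]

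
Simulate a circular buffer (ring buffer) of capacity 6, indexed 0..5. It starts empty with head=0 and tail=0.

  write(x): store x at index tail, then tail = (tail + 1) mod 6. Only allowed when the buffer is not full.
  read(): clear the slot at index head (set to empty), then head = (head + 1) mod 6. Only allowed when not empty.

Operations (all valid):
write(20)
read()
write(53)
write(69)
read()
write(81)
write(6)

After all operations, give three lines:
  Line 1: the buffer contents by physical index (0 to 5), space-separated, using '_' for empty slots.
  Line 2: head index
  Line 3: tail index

write(20): buf=[20 _ _ _ _ _], head=0, tail=1, size=1
read(): buf=[_ _ _ _ _ _], head=1, tail=1, size=0
write(53): buf=[_ 53 _ _ _ _], head=1, tail=2, size=1
write(69): buf=[_ 53 69 _ _ _], head=1, tail=3, size=2
read(): buf=[_ _ 69 _ _ _], head=2, tail=3, size=1
write(81): buf=[_ _ 69 81 _ _], head=2, tail=4, size=2
write(6): buf=[_ _ 69 81 6 _], head=2, tail=5, size=3

Answer: _ _ 69 81 6 _
2
5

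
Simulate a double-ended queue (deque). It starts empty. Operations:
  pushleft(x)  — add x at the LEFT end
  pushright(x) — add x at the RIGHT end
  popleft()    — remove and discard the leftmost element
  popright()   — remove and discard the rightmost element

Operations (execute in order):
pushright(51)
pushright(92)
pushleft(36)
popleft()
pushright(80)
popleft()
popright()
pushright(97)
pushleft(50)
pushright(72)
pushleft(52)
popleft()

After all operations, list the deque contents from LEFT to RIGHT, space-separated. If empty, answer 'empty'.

pushright(51): [51]
pushright(92): [51, 92]
pushleft(36): [36, 51, 92]
popleft(): [51, 92]
pushright(80): [51, 92, 80]
popleft(): [92, 80]
popright(): [92]
pushright(97): [92, 97]
pushleft(50): [50, 92, 97]
pushright(72): [50, 92, 97, 72]
pushleft(52): [52, 50, 92, 97, 72]
popleft(): [50, 92, 97, 72]

Answer: 50 92 97 72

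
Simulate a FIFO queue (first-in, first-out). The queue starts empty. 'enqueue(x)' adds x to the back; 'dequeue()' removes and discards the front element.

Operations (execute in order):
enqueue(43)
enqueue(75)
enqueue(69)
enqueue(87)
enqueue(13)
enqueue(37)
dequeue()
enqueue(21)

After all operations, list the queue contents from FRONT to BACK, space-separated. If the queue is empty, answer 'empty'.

Answer: 75 69 87 13 37 21

Derivation:
enqueue(43): [43]
enqueue(75): [43, 75]
enqueue(69): [43, 75, 69]
enqueue(87): [43, 75, 69, 87]
enqueue(13): [43, 75, 69, 87, 13]
enqueue(37): [43, 75, 69, 87, 13, 37]
dequeue(): [75, 69, 87, 13, 37]
enqueue(21): [75, 69, 87, 13, 37, 21]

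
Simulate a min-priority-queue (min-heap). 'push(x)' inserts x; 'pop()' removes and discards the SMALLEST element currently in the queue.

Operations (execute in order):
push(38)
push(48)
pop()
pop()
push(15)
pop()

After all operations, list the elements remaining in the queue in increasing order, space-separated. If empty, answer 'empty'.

Answer: empty

Derivation:
push(38): heap contents = [38]
push(48): heap contents = [38, 48]
pop() → 38: heap contents = [48]
pop() → 48: heap contents = []
push(15): heap contents = [15]
pop() → 15: heap contents = []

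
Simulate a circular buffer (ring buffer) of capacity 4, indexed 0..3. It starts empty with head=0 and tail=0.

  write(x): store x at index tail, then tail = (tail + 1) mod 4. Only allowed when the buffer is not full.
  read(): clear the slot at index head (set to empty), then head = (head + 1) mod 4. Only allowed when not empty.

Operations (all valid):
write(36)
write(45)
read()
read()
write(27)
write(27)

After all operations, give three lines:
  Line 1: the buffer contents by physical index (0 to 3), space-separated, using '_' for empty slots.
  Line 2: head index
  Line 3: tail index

write(36): buf=[36 _ _ _], head=0, tail=1, size=1
write(45): buf=[36 45 _ _], head=0, tail=2, size=2
read(): buf=[_ 45 _ _], head=1, tail=2, size=1
read(): buf=[_ _ _ _], head=2, tail=2, size=0
write(27): buf=[_ _ 27 _], head=2, tail=3, size=1
write(27): buf=[_ _ 27 27], head=2, tail=0, size=2

Answer: _ _ 27 27
2
0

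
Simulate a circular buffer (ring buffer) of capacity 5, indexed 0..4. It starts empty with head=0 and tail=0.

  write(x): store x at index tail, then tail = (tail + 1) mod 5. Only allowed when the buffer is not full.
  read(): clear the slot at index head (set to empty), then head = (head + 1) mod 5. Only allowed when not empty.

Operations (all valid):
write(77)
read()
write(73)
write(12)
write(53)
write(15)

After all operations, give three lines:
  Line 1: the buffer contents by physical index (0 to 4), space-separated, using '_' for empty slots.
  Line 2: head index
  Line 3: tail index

Answer: _ 73 12 53 15
1
0

Derivation:
write(77): buf=[77 _ _ _ _], head=0, tail=1, size=1
read(): buf=[_ _ _ _ _], head=1, tail=1, size=0
write(73): buf=[_ 73 _ _ _], head=1, tail=2, size=1
write(12): buf=[_ 73 12 _ _], head=1, tail=3, size=2
write(53): buf=[_ 73 12 53 _], head=1, tail=4, size=3
write(15): buf=[_ 73 12 53 15], head=1, tail=0, size=4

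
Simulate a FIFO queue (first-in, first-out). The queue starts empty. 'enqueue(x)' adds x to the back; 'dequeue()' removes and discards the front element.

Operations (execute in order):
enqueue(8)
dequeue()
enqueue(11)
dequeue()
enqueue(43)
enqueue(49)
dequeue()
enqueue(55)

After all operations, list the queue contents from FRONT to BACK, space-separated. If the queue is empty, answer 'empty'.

Answer: 49 55

Derivation:
enqueue(8): [8]
dequeue(): []
enqueue(11): [11]
dequeue(): []
enqueue(43): [43]
enqueue(49): [43, 49]
dequeue(): [49]
enqueue(55): [49, 55]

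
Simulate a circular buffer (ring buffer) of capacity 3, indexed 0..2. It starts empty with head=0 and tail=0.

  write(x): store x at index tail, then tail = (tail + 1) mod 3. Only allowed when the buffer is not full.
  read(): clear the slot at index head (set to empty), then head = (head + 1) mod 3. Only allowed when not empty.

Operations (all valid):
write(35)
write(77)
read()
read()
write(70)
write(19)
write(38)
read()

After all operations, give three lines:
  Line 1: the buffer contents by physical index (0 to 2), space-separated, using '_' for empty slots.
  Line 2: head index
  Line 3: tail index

Answer: 19 38 _
0
2

Derivation:
write(35): buf=[35 _ _], head=0, tail=1, size=1
write(77): buf=[35 77 _], head=0, tail=2, size=2
read(): buf=[_ 77 _], head=1, tail=2, size=1
read(): buf=[_ _ _], head=2, tail=2, size=0
write(70): buf=[_ _ 70], head=2, tail=0, size=1
write(19): buf=[19 _ 70], head=2, tail=1, size=2
write(38): buf=[19 38 70], head=2, tail=2, size=3
read(): buf=[19 38 _], head=0, tail=2, size=2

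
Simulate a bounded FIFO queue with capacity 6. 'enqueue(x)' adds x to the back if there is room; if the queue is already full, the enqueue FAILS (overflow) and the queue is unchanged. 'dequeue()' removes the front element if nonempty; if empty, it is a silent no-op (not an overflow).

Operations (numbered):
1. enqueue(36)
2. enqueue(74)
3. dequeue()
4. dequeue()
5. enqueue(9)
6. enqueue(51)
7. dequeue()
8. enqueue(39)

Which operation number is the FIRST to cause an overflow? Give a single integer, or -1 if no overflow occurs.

1. enqueue(36): size=1
2. enqueue(74): size=2
3. dequeue(): size=1
4. dequeue(): size=0
5. enqueue(9): size=1
6. enqueue(51): size=2
7. dequeue(): size=1
8. enqueue(39): size=2

Answer: -1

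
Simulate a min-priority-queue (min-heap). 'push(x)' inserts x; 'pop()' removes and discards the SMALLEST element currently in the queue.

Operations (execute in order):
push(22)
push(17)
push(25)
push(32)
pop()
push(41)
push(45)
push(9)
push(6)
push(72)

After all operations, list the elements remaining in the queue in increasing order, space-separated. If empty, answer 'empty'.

push(22): heap contents = [22]
push(17): heap contents = [17, 22]
push(25): heap contents = [17, 22, 25]
push(32): heap contents = [17, 22, 25, 32]
pop() → 17: heap contents = [22, 25, 32]
push(41): heap contents = [22, 25, 32, 41]
push(45): heap contents = [22, 25, 32, 41, 45]
push(9): heap contents = [9, 22, 25, 32, 41, 45]
push(6): heap contents = [6, 9, 22, 25, 32, 41, 45]
push(72): heap contents = [6, 9, 22, 25, 32, 41, 45, 72]

Answer: 6 9 22 25 32 41 45 72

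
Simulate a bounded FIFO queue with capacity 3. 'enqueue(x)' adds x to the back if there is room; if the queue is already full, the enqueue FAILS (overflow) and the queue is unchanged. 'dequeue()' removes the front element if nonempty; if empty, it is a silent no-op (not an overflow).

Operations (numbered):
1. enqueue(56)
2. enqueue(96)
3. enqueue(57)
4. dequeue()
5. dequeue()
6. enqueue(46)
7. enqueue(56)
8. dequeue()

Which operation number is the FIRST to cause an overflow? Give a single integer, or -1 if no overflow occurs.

Answer: -1

Derivation:
1. enqueue(56): size=1
2. enqueue(96): size=2
3. enqueue(57): size=3
4. dequeue(): size=2
5. dequeue(): size=1
6. enqueue(46): size=2
7. enqueue(56): size=3
8. dequeue(): size=2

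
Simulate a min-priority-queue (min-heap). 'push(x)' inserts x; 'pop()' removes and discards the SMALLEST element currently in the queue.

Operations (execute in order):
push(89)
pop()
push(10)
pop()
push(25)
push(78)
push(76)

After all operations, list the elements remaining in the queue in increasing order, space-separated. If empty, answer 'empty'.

push(89): heap contents = [89]
pop() → 89: heap contents = []
push(10): heap contents = [10]
pop() → 10: heap contents = []
push(25): heap contents = [25]
push(78): heap contents = [25, 78]
push(76): heap contents = [25, 76, 78]

Answer: 25 76 78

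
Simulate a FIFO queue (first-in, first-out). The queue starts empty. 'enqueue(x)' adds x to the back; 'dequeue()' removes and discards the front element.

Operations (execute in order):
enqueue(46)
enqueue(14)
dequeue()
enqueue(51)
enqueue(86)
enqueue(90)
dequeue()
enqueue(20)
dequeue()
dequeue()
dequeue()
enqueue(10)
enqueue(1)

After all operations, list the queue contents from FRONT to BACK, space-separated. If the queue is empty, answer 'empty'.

Answer: 20 10 1

Derivation:
enqueue(46): [46]
enqueue(14): [46, 14]
dequeue(): [14]
enqueue(51): [14, 51]
enqueue(86): [14, 51, 86]
enqueue(90): [14, 51, 86, 90]
dequeue(): [51, 86, 90]
enqueue(20): [51, 86, 90, 20]
dequeue(): [86, 90, 20]
dequeue(): [90, 20]
dequeue(): [20]
enqueue(10): [20, 10]
enqueue(1): [20, 10, 1]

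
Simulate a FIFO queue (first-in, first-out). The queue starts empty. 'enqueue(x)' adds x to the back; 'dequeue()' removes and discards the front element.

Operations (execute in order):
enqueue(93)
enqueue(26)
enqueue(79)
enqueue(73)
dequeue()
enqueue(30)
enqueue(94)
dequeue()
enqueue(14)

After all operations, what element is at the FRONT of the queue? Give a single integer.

Answer: 79

Derivation:
enqueue(93): queue = [93]
enqueue(26): queue = [93, 26]
enqueue(79): queue = [93, 26, 79]
enqueue(73): queue = [93, 26, 79, 73]
dequeue(): queue = [26, 79, 73]
enqueue(30): queue = [26, 79, 73, 30]
enqueue(94): queue = [26, 79, 73, 30, 94]
dequeue(): queue = [79, 73, 30, 94]
enqueue(14): queue = [79, 73, 30, 94, 14]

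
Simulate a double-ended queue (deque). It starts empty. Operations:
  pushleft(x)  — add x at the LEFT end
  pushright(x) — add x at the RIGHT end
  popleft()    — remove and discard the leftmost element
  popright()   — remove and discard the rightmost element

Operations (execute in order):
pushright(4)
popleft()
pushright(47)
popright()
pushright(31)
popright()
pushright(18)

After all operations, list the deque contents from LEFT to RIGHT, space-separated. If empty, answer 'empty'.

Answer: 18

Derivation:
pushright(4): [4]
popleft(): []
pushright(47): [47]
popright(): []
pushright(31): [31]
popright(): []
pushright(18): [18]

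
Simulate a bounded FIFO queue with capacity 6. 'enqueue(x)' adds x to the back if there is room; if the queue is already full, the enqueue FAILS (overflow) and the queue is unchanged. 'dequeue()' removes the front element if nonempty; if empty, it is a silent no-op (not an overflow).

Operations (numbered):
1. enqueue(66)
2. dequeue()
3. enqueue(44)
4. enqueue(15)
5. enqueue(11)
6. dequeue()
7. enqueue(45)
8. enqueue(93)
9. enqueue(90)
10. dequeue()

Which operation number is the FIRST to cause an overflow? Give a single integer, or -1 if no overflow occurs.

1. enqueue(66): size=1
2. dequeue(): size=0
3. enqueue(44): size=1
4. enqueue(15): size=2
5. enqueue(11): size=3
6. dequeue(): size=2
7. enqueue(45): size=3
8. enqueue(93): size=4
9. enqueue(90): size=5
10. dequeue(): size=4

Answer: -1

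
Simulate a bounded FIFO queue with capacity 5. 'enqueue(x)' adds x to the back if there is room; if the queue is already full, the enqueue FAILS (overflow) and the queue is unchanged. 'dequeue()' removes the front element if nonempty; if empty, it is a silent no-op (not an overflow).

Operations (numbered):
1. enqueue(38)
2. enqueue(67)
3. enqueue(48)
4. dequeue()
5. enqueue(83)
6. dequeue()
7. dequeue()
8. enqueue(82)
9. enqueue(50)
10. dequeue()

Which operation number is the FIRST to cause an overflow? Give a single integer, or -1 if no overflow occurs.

Answer: -1

Derivation:
1. enqueue(38): size=1
2. enqueue(67): size=2
3. enqueue(48): size=3
4. dequeue(): size=2
5. enqueue(83): size=3
6. dequeue(): size=2
7. dequeue(): size=1
8. enqueue(82): size=2
9. enqueue(50): size=3
10. dequeue(): size=2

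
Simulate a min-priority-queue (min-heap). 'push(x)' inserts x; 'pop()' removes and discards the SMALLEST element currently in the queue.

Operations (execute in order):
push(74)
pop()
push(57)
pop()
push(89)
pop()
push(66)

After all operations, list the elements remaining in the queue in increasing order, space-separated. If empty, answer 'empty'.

Answer: 66

Derivation:
push(74): heap contents = [74]
pop() → 74: heap contents = []
push(57): heap contents = [57]
pop() → 57: heap contents = []
push(89): heap contents = [89]
pop() → 89: heap contents = []
push(66): heap contents = [66]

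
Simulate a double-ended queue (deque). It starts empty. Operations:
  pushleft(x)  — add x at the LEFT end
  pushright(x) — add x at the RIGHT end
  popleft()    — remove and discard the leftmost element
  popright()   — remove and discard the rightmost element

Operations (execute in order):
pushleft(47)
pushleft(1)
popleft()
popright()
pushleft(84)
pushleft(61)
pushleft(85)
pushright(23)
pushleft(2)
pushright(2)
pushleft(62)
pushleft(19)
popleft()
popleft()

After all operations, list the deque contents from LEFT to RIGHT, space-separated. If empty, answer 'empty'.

pushleft(47): [47]
pushleft(1): [1, 47]
popleft(): [47]
popright(): []
pushleft(84): [84]
pushleft(61): [61, 84]
pushleft(85): [85, 61, 84]
pushright(23): [85, 61, 84, 23]
pushleft(2): [2, 85, 61, 84, 23]
pushright(2): [2, 85, 61, 84, 23, 2]
pushleft(62): [62, 2, 85, 61, 84, 23, 2]
pushleft(19): [19, 62, 2, 85, 61, 84, 23, 2]
popleft(): [62, 2, 85, 61, 84, 23, 2]
popleft(): [2, 85, 61, 84, 23, 2]

Answer: 2 85 61 84 23 2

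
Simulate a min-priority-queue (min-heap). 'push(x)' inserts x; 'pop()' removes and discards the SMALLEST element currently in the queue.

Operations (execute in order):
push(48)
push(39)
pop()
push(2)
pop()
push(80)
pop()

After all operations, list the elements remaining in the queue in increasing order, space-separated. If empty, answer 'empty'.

push(48): heap contents = [48]
push(39): heap contents = [39, 48]
pop() → 39: heap contents = [48]
push(2): heap contents = [2, 48]
pop() → 2: heap contents = [48]
push(80): heap contents = [48, 80]
pop() → 48: heap contents = [80]

Answer: 80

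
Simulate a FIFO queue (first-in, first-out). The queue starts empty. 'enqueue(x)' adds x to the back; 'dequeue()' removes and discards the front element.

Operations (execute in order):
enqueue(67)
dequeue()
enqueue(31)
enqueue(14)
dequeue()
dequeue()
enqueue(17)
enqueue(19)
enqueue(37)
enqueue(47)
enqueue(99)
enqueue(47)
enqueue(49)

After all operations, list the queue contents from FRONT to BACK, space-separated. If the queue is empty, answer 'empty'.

enqueue(67): [67]
dequeue(): []
enqueue(31): [31]
enqueue(14): [31, 14]
dequeue(): [14]
dequeue(): []
enqueue(17): [17]
enqueue(19): [17, 19]
enqueue(37): [17, 19, 37]
enqueue(47): [17, 19, 37, 47]
enqueue(99): [17, 19, 37, 47, 99]
enqueue(47): [17, 19, 37, 47, 99, 47]
enqueue(49): [17, 19, 37, 47, 99, 47, 49]

Answer: 17 19 37 47 99 47 49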